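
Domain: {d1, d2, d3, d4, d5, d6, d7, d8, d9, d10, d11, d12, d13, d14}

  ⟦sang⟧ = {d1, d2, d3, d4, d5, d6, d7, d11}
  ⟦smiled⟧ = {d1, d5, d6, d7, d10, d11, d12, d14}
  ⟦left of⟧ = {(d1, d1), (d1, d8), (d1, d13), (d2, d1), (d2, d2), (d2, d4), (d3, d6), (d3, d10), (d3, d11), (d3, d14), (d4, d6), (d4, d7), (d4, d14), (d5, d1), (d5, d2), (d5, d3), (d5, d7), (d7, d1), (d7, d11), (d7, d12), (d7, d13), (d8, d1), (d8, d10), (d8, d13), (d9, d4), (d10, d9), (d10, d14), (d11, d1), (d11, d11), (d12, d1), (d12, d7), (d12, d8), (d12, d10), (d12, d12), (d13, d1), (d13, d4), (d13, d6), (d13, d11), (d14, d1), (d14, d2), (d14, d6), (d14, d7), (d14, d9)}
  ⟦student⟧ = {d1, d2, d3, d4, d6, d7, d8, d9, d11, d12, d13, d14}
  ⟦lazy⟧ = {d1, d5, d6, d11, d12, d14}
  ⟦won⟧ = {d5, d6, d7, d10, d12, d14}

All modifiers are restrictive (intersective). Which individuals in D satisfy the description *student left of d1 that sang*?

⟦left of d1⟧ = {x : ⟨x, d1⟩ ∈ ⟦left of⟧} = {d1, d2, d5, d7, d8, d11, d12, d13, d14}
⟦that sang⟧ = ⟦sang⟧ = {d1, d2, d3, d4, d5, d6, d7, d11}
⟦student⟧ = {d1, d2, d3, d4, d6, d7, d8, d9, d11, d12, d13, d14}
… ∩ ⟦left of d1⟧ = {d1, d2, d3, d4, d6, d7, d8, d9, d11, d12, d13, d14} ∩ {d1, d2, d5, d7, d8, d11, d12, d13, d14} = {d1, d2, d7, d8, d11, d12, d13, d14}
… ∩ ⟦that sang⟧ = {d1, d2, d7, d8, d11, d12, d13, d14} ∩ {d1, d2, d3, d4, d5, d6, d7, d11} = {d1, d2, d7, d11}
So ⟦student left of d1 that sang⟧ = {d1, d2, d7, d11}.

{d1, d2, d7, d11}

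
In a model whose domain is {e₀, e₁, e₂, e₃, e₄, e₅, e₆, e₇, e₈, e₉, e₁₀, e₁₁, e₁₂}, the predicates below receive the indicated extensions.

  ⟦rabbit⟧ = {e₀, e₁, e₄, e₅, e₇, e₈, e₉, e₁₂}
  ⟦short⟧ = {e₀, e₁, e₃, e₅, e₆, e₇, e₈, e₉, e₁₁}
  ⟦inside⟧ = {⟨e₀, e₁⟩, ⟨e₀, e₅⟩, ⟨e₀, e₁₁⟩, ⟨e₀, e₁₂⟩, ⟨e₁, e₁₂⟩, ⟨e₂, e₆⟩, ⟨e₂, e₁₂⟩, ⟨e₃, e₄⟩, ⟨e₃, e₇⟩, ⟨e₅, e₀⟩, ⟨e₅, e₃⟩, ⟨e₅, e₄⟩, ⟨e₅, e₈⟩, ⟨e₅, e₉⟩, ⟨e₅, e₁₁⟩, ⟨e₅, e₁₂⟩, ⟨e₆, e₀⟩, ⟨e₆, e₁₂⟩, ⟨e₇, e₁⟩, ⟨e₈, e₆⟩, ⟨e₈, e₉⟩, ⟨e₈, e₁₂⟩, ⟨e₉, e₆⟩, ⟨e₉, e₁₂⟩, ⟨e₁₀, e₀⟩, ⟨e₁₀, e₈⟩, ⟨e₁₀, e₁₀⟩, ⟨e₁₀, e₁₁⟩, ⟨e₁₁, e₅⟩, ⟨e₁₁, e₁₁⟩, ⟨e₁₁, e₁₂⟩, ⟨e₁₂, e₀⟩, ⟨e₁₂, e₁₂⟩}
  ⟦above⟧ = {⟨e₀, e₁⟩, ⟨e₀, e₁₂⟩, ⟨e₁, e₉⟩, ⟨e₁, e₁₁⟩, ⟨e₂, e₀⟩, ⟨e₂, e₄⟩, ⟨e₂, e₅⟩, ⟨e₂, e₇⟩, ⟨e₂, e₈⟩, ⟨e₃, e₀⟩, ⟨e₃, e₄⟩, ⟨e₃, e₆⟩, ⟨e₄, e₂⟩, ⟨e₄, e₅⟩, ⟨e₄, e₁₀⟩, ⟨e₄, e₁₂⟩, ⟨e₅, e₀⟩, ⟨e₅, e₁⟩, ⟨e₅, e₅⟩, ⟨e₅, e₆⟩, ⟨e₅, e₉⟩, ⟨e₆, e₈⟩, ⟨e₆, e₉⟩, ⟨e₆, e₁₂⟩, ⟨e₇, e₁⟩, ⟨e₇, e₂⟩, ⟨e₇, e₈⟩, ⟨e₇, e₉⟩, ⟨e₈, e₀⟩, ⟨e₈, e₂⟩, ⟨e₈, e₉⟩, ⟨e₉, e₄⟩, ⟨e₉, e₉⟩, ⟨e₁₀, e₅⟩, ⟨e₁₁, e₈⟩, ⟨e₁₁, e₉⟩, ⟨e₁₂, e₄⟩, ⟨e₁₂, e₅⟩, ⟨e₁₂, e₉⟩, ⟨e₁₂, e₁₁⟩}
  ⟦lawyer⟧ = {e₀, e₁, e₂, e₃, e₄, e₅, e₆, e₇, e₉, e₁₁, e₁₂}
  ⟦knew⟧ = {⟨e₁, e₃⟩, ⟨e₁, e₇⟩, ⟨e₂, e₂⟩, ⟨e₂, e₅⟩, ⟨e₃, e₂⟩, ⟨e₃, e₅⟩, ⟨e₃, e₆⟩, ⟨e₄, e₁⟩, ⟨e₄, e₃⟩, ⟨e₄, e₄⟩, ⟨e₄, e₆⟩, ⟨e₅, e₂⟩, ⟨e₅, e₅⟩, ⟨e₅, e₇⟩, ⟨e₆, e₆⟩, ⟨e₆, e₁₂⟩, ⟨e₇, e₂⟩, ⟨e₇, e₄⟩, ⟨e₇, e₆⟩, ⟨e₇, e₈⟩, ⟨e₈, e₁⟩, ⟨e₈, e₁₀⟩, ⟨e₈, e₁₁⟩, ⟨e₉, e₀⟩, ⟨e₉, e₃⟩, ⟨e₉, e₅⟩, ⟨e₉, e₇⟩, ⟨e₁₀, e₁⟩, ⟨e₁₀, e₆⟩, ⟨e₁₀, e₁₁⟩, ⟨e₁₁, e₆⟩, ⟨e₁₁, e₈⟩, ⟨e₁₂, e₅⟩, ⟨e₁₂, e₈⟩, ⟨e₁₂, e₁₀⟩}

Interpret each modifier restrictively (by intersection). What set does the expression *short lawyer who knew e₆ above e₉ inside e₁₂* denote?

⟦who knew e₆⟧ = {x : ⟨x, e₆⟩ ∈ ⟦knew⟧} = {e₃, e₄, e₆, e₇, e₁₀, e₁₁}
⟦above e₉⟧ = {x : ⟨x, e₉⟩ ∈ ⟦above⟧} = {e₁, e₅, e₆, e₇, e₈, e₉, e₁₁, e₁₂}
⟦inside e₁₂⟧ = {x : ⟨x, e₁₂⟩ ∈ ⟦inside⟧} = {e₀, e₁, e₂, e₅, e₆, e₈, e₉, e₁₁, e₁₂}
⟦lawyer⟧ = {e₀, e₁, e₂, e₃, e₄, e₅, e₆, e₇, e₉, e₁₁, e₁₂}
… ∩ ⟦who knew e₆⟧ = {e₀, e₁, e₂, e₃, e₄, e₅, e₆, e₇, e₉, e₁₁, e₁₂} ∩ {e₃, e₄, e₆, e₇, e₁₀, e₁₁} = {e₃, e₄, e₆, e₇, e₁₁}
… ∩ ⟦above e₉⟧ = {e₃, e₄, e₆, e₇, e₁₁} ∩ {e₁, e₅, e₆, e₇, e₈, e₉, e₁₁, e₁₂} = {e₆, e₇, e₁₁}
… ∩ ⟦inside e₁₂⟧ = {e₆, e₇, e₁₁} ∩ {e₀, e₁, e₂, e₅, e₆, e₈, e₉, e₁₁, e₁₂} = {e₆, e₁₁}
… ∩ ⟦short⟧ = {e₆, e₁₁} ∩ {e₀, e₁, e₃, e₅, e₆, e₇, e₈, e₉, e₁₁} = {e₆, e₁₁}
So ⟦short lawyer who knew e₆ above e₉ inside e₁₂⟧ = {e₆, e₁₁}.

{e₆, e₁₁}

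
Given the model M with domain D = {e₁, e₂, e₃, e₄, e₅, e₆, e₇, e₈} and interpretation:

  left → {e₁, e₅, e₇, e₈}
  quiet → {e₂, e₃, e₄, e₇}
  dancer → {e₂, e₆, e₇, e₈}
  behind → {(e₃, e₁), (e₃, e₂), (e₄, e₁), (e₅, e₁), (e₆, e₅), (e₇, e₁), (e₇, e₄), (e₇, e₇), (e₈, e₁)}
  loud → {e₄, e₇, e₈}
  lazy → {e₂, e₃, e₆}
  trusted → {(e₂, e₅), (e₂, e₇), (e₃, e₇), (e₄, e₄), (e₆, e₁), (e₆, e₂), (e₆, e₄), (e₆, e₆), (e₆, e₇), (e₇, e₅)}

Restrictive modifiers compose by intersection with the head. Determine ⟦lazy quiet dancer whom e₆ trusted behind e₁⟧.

{ }

⟦whom e₆ trusted⟧ = {x : ⟨e₆, x⟩ ∈ ⟦trusted⟧} = {e₁, e₂, e₄, e₆, e₇}
⟦behind e₁⟧ = {x : ⟨x, e₁⟩ ∈ ⟦behind⟧} = {e₃, e₄, e₅, e₇, e₈}
⟦dancer⟧ = {e₂, e₆, e₇, e₈}
… ∩ ⟦whom e₆ trusted⟧ = {e₂, e₆, e₇, e₈} ∩ {e₁, e₂, e₄, e₆, e₇} = {e₂, e₆, e₇}
… ∩ ⟦behind e₁⟧ = {e₂, e₆, e₇} ∩ {e₃, e₄, e₅, e₇, e₈} = {e₇}
… ∩ ⟦lazy⟧ = {e₇} ∩ {e₂, e₃, e₆} = ∅
… ∩ ⟦quiet⟧ = ∅ ∩ {e₂, e₃, e₄, e₇} = ∅
So ⟦lazy quiet dancer whom e₆ trusted behind e₁⟧ = { }.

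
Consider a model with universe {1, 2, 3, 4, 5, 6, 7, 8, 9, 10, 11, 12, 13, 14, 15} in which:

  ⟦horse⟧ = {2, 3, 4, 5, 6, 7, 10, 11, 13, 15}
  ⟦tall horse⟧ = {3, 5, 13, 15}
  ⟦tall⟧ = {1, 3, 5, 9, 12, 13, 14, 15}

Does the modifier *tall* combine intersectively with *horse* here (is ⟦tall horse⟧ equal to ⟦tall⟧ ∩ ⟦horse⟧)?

yes

⟦tall⟧ ∩ ⟦horse⟧ = {1, 3, 5, 9, 12, 13, 14, 15} ∩ {2, 3, 4, 5, 6, 7, 10, 11, 13, 15} = {3, 5, 13, 15}
Observed ⟦tall horse⟧ = {3, 5, 13, 15}.
These coincide, so the modifier is intersective here.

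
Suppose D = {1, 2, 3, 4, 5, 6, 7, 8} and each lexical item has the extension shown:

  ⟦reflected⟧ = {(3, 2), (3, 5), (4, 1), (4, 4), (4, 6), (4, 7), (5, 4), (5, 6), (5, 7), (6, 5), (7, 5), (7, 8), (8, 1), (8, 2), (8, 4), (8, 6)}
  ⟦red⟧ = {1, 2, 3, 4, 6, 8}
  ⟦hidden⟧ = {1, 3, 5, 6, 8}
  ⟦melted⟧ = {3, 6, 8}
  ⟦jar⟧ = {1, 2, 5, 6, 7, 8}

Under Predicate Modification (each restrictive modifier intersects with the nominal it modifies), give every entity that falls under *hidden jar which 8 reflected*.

{1, 6}

⟦which 8 reflected⟧ = {x : ⟨8, x⟩ ∈ ⟦reflected⟧} = {1, 2, 4, 6}
⟦jar⟧ = {1, 2, 5, 6, 7, 8}
… ∩ ⟦which 8 reflected⟧ = {1, 2, 5, 6, 7, 8} ∩ {1, 2, 4, 6} = {1, 2, 6}
… ∩ ⟦hidden⟧ = {1, 2, 6} ∩ {1, 3, 5, 6, 8} = {1, 6}
So ⟦hidden jar which 8 reflected⟧ = {1, 6}.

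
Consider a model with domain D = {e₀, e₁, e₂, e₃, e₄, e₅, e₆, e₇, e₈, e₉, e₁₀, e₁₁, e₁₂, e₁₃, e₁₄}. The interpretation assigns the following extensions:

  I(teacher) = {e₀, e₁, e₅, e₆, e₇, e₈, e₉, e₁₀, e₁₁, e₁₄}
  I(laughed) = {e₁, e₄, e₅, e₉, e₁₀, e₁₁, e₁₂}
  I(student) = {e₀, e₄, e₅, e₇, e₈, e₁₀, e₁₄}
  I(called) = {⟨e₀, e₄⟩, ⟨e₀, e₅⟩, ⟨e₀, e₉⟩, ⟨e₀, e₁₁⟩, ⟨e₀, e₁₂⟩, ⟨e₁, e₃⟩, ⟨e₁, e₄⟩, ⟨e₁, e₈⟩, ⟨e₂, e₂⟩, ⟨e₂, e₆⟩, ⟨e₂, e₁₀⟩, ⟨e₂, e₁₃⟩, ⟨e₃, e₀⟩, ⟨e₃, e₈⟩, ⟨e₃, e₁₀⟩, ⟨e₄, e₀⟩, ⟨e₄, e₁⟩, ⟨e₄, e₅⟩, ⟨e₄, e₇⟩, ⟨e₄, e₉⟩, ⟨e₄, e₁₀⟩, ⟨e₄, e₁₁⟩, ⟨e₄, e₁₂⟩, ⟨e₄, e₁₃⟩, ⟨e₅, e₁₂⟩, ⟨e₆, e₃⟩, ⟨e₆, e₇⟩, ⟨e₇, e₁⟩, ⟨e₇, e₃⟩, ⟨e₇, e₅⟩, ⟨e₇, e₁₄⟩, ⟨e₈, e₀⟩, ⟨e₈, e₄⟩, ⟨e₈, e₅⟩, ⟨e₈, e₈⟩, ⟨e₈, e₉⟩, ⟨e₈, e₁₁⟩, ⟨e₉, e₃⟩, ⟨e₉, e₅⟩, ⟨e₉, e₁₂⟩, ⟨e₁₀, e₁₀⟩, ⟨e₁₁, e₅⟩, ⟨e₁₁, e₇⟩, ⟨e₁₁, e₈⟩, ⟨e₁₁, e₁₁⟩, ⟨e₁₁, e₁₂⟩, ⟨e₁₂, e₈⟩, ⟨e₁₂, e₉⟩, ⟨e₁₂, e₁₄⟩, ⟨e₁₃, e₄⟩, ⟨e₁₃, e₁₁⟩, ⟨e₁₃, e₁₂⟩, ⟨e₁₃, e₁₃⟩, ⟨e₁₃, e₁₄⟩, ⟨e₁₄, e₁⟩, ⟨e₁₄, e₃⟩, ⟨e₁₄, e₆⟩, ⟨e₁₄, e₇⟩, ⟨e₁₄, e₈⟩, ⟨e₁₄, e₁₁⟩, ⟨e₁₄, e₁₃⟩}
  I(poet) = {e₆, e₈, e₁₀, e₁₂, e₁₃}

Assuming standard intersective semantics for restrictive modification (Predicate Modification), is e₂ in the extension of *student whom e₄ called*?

⟦whom e₄ called⟧ = {x : ⟨e₄, x⟩ ∈ ⟦called⟧} = {e₀, e₁, e₅, e₇, e₉, e₁₀, e₁₁, e₁₂, e₁₃}
⟦student⟧ = {e₀, e₄, e₅, e₇, e₈, e₁₀, e₁₄}
… ∩ ⟦whom e₄ called⟧ = {e₀, e₄, e₅, e₇, e₈, e₁₀, e₁₄} ∩ {e₀, e₁, e₅, e₇, e₉, e₁₀, e₁₁, e₁₂, e₁₃} = {e₀, e₅, e₇, e₁₀}
⟦student whom e₄ called⟧ = {e₀, e₅, e₇, e₁₀}; e₂ ∉ this set.

no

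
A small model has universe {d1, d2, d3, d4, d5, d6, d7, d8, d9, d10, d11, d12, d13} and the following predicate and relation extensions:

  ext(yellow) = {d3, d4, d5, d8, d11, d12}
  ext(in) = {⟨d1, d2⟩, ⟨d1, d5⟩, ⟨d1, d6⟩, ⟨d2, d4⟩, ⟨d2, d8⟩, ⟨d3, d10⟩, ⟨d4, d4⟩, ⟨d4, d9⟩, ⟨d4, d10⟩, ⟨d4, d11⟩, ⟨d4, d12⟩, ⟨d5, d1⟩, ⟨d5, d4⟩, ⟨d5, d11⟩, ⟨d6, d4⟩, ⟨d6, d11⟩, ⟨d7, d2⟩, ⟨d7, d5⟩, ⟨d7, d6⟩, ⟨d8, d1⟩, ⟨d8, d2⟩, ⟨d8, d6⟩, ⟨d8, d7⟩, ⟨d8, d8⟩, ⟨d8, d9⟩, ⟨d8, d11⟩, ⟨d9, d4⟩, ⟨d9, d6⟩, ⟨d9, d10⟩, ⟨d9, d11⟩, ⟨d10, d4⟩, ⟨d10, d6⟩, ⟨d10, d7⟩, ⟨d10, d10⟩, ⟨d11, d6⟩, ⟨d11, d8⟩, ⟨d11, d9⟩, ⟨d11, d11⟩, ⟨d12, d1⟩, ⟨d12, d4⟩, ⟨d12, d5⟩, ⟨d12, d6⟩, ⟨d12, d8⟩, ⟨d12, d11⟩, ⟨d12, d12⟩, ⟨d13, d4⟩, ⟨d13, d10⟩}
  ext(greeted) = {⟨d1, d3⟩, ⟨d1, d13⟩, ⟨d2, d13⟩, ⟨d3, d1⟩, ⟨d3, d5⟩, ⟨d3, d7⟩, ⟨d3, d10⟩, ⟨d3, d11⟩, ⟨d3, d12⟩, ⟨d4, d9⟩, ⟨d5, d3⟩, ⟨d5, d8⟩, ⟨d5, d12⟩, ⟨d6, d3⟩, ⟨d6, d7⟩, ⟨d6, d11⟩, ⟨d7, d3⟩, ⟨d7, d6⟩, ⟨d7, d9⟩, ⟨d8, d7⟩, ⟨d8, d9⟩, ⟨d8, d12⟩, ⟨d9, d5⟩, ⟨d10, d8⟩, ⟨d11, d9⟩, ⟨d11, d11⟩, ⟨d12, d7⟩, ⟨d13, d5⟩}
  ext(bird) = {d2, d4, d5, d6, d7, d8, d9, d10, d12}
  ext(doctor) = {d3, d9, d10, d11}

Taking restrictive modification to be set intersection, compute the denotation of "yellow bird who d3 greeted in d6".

{d12}

⟦who d3 greeted⟧ = {x : ⟨d3, x⟩ ∈ ⟦greeted⟧} = {d1, d5, d7, d10, d11, d12}
⟦in d6⟧ = {x : ⟨x, d6⟩ ∈ ⟦in⟧} = {d1, d7, d8, d9, d10, d11, d12}
⟦bird⟧ = {d2, d4, d5, d6, d7, d8, d9, d10, d12}
… ∩ ⟦who d3 greeted⟧ = {d2, d4, d5, d6, d7, d8, d9, d10, d12} ∩ {d1, d5, d7, d10, d11, d12} = {d5, d7, d10, d12}
… ∩ ⟦in d6⟧ = {d5, d7, d10, d12} ∩ {d1, d7, d8, d9, d10, d11, d12} = {d7, d10, d12}
… ∩ ⟦yellow⟧ = {d7, d10, d12} ∩ {d3, d4, d5, d8, d11, d12} = {d12}
So ⟦yellow bird who d3 greeted in d6⟧ = {d12}.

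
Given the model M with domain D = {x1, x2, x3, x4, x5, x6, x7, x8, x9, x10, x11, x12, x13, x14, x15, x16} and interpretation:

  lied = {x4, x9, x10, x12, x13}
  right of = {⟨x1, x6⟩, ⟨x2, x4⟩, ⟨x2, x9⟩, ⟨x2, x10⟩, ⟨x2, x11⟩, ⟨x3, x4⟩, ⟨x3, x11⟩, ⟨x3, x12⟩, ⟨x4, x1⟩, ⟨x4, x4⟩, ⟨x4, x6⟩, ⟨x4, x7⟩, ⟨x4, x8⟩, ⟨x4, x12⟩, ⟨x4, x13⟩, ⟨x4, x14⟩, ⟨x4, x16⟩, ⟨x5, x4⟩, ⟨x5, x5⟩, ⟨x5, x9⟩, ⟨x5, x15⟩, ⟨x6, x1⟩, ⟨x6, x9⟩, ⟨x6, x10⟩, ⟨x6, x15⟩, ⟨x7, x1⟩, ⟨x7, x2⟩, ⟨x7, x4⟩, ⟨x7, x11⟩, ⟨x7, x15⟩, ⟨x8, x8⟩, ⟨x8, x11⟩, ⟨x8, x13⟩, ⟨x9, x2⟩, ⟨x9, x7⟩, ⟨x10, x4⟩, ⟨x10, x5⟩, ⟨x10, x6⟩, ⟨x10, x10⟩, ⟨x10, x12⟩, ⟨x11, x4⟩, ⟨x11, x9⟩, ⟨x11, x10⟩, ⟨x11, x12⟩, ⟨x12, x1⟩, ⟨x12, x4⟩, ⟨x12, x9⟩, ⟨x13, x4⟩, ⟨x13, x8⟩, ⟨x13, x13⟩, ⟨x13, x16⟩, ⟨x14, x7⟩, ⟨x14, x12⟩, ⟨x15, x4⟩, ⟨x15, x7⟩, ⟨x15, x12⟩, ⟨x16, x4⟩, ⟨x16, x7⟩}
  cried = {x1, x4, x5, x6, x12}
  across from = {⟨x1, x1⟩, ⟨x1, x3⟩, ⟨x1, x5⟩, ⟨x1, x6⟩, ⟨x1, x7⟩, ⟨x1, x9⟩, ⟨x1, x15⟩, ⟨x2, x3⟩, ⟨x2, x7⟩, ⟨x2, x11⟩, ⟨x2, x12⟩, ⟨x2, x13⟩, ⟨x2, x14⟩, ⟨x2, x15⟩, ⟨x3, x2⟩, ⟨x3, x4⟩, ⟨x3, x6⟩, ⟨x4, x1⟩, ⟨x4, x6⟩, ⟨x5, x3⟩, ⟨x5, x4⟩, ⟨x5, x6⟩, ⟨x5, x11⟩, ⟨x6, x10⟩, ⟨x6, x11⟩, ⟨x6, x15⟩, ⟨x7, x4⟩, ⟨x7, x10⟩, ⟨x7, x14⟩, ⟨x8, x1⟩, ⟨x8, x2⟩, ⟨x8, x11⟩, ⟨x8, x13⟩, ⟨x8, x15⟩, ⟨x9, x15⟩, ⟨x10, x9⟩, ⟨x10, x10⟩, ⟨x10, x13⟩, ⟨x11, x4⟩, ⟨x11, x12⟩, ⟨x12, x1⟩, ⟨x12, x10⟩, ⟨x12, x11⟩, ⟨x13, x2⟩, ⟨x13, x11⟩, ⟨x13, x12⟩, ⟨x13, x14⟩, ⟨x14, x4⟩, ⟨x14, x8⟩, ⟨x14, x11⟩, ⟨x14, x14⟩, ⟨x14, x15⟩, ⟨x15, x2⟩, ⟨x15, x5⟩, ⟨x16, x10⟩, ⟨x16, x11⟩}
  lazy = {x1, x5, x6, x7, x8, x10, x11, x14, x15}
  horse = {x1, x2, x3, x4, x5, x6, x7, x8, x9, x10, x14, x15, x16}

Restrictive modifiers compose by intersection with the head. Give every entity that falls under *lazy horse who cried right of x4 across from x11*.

{x5}

⟦who cried⟧ = ⟦cried⟧ = {x1, x4, x5, x6, x12}
⟦right of x4⟧ = {x : ⟨x, x4⟩ ∈ ⟦right of⟧} = {x2, x3, x4, x5, x7, x10, x11, x12, x13, x15, x16}
⟦across from x11⟧ = {x : ⟨x, x11⟩ ∈ ⟦across from⟧} = {x2, x5, x6, x8, x12, x13, x14, x16}
⟦horse⟧ = {x1, x2, x3, x4, x5, x6, x7, x8, x9, x10, x14, x15, x16}
… ∩ ⟦who cried⟧ = {x1, x2, x3, x4, x5, x6, x7, x8, x9, x10, x14, x15, x16} ∩ {x1, x4, x5, x6, x12} = {x1, x4, x5, x6}
… ∩ ⟦right of x4⟧ = {x1, x4, x5, x6} ∩ {x2, x3, x4, x5, x7, x10, x11, x12, x13, x15, x16} = {x4, x5}
… ∩ ⟦across from x11⟧ = {x4, x5} ∩ {x2, x5, x6, x8, x12, x13, x14, x16} = {x5}
… ∩ ⟦lazy⟧ = {x5} ∩ {x1, x5, x6, x7, x8, x10, x11, x14, x15} = {x5}
So ⟦lazy horse who cried right of x4 across from x11⟧ = {x5}.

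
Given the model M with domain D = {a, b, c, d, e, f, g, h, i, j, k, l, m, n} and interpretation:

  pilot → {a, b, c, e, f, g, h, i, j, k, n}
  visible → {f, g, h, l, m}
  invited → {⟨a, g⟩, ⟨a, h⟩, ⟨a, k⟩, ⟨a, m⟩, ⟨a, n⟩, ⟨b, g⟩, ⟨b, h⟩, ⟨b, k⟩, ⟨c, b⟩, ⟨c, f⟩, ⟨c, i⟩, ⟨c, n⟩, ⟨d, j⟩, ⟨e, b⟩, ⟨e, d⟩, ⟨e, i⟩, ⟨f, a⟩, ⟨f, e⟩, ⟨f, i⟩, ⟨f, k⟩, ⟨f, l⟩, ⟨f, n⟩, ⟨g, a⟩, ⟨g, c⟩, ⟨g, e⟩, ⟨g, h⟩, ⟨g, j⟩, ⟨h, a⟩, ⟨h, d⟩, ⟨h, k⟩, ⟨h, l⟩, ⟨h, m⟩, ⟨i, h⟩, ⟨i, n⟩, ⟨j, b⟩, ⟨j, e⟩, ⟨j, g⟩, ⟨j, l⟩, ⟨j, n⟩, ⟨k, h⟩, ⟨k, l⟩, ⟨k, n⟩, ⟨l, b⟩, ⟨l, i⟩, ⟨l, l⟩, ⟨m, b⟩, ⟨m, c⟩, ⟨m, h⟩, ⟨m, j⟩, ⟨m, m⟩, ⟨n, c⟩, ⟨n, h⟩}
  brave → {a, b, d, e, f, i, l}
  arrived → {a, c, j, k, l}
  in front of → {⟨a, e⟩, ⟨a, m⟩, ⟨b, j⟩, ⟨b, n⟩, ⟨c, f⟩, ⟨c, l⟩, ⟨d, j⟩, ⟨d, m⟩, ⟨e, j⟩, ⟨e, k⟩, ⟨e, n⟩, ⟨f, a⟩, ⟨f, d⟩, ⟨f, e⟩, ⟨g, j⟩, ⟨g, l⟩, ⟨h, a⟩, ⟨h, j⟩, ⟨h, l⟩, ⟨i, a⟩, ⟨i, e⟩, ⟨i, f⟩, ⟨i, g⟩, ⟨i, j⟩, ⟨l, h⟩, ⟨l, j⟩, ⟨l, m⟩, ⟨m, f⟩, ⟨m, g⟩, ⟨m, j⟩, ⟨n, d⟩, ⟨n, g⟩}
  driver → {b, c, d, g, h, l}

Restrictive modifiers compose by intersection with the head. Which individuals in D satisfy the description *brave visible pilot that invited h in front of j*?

⟦that invited h⟧ = {x : ⟨x, h⟩ ∈ ⟦invited⟧} = {a, b, g, i, k, m, n}
⟦in front of j⟧ = {x : ⟨x, j⟩ ∈ ⟦in front of⟧} = {b, d, e, g, h, i, l, m}
⟦pilot⟧ = {a, b, c, e, f, g, h, i, j, k, n}
… ∩ ⟦that invited h⟧ = {a, b, c, e, f, g, h, i, j, k, n} ∩ {a, b, g, i, k, m, n} = {a, b, g, i, k, n}
… ∩ ⟦in front of j⟧ = {a, b, g, i, k, n} ∩ {b, d, e, g, h, i, l, m} = {b, g, i}
… ∩ ⟦brave⟧ = {b, g, i} ∩ {a, b, d, e, f, i, l} = {b, i}
… ∩ ⟦visible⟧ = {b, i} ∩ {f, g, h, l, m} = ∅
So ⟦brave visible pilot that invited h in front of j⟧ = ∅.

∅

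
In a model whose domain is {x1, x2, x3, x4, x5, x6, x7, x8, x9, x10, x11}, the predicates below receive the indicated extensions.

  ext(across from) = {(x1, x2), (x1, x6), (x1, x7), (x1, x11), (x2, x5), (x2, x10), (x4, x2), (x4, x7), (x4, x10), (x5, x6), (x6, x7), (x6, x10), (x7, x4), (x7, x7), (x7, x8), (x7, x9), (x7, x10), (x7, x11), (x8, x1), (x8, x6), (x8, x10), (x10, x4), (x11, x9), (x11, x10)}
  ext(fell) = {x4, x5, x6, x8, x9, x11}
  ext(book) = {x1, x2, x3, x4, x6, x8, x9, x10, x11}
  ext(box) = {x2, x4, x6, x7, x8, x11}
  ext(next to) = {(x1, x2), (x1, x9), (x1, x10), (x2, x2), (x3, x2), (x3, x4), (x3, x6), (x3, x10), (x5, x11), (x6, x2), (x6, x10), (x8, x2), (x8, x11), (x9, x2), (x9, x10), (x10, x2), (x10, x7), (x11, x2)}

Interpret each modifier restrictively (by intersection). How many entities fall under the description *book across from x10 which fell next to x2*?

3

⟦across from x10⟧ = {x : ⟨x, x10⟩ ∈ ⟦across from⟧} = {x2, x4, x6, x7, x8, x11}
⟦which fell⟧ = ⟦fell⟧ = {x4, x5, x6, x8, x9, x11}
⟦next to x2⟧ = {x : ⟨x, x2⟩ ∈ ⟦next to⟧} = {x1, x2, x3, x6, x8, x9, x10, x11}
⟦book⟧ = {x1, x2, x3, x4, x6, x8, x9, x10, x11}
… ∩ ⟦across from x10⟧ = {x1, x2, x3, x4, x6, x8, x9, x10, x11} ∩ {x2, x4, x6, x7, x8, x11} = {x2, x4, x6, x8, x11}
… ∩ ⟦which fell⟧ = {x2, x4, x6, x8, x11} ∩ {x4, x5, x6, x8, x9, x11} = {x4, x6, x8, x11}
… ∩ ⟦next to x2⟧ = {x4, x6, x8, x11} ∩ {x1, x2, x3, x6, x8, x9, x10, x11} = {x6, x8, x11}
⟦book across from x10 which fell next to x2⟧ = {x6, x8, x11}, so the cardinality is 3.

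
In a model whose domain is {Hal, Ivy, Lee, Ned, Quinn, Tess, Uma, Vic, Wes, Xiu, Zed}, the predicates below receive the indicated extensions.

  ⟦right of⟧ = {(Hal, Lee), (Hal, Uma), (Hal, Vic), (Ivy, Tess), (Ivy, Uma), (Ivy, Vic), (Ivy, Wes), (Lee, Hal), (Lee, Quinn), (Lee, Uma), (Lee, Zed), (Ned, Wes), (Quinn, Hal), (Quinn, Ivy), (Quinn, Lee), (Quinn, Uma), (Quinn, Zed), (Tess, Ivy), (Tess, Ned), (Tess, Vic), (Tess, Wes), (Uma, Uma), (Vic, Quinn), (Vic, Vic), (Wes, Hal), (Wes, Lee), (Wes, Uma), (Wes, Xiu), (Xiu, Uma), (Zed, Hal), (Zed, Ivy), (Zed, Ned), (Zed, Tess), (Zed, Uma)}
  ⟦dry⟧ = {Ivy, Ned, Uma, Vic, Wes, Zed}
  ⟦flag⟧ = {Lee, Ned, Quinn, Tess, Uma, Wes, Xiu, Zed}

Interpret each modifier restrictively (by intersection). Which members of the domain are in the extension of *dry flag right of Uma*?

⟦right of Uma⟧ = {x : ⟨x, Uma⟩ ∈ ⟦right of⟧} = {Hal, Ivy, Lee, Quinn, Uma, Wes, Xiu, Zed}
⟦flag⟧ = {Lee, Ned, Quinn, Tess, Uma, Wes, Xiu, Zed}
… ∩ ⟦right of Uma⟧ = {Lee, Ned, Quinn, Tess, Uma, Wes, Xiu, Zed} ∩ {Hal, Ivy, Lee, Quinn, Uma, Wes, Xiu, Zed} = {Lee, Quinn, Uma, Wes, Xiu, Zed}
… ∩ ⟦dry⟧ = {Lee, Quinn, Uma, Wes, Xiu, Zed} ∩ {Ivy, Ned, Uma, Vic, Wes, Zed} = {Uma, Wes, Zed}
So ⟦dry flag right of Uma⟧ = {Uma, Wes, Zed}.

{Uma, Wes, Zed}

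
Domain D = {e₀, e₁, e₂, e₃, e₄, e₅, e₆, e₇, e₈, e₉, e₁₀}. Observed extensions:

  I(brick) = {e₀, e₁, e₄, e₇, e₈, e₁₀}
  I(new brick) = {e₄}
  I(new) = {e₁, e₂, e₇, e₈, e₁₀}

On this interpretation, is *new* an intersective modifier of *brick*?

no

⟦new⟧ ∩ ⟦brick⟧ = {e₁, e₂, e₇, e₈, e₁₀} ∩ {e₀, e₁, e₄, e₇, e₈, e₁₀} = {e₁, e₇, e₈, e₁₀}
Observed ⟦new brick⟧ = {e₄}.
These differ, so the modifier is not intersective in this model.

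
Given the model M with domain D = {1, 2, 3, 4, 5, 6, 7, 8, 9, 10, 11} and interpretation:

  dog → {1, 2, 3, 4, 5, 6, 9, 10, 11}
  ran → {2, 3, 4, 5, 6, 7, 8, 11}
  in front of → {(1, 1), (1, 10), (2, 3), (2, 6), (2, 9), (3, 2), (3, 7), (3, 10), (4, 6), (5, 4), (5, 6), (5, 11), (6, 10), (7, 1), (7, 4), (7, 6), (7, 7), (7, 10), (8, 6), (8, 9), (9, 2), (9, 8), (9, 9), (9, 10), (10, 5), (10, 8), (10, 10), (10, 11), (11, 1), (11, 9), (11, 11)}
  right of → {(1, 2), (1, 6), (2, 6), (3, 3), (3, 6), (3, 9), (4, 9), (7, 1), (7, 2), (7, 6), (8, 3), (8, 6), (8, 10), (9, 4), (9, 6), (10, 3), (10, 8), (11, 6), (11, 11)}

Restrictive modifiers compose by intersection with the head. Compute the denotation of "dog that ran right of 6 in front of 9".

{2, 11}

⟦that ran⟧ = ⟦ran⟧ = {2, 3, 4, 5, 6, 7, 8, 11}
⟦right of 6⟧ = {x : ⟨x, 6⟩ ∈ ⟦right of⟧} = {1, 2, 3, 7, 8, 9, 11}
⟦in front of 9⟧ = {x : ⟨x, 9⟩ ∈ ⟦in front of⟧} = {2, 8, 9, 11}
⟦dog⟧ = {1, 2, 3, 4, 5, 6, 9, 10, 11}
… ∩ ⟦that ran⟧ = {1, 2, 3, 4, 5, 6, 9, 10, 11} ∩ {2, 3, 4, 5, 6, 7, 8, 11} = {2, 3, 4, 5, 6, 11}
… ∩ ⟦right of 6⟧ = {2, 3, 4, 5, 6, 11} ∩ {1, 2, 3, 7, 8, 9, 11} = {2, 3, 11}
… ∩ ⟦in front of 9⟧ = {2, 3, 11} ∩ {2, 8, 9, 11} = {2, 11}
So ⟦dog that ran right of 6 in front of 9⟧ = {2, 11}.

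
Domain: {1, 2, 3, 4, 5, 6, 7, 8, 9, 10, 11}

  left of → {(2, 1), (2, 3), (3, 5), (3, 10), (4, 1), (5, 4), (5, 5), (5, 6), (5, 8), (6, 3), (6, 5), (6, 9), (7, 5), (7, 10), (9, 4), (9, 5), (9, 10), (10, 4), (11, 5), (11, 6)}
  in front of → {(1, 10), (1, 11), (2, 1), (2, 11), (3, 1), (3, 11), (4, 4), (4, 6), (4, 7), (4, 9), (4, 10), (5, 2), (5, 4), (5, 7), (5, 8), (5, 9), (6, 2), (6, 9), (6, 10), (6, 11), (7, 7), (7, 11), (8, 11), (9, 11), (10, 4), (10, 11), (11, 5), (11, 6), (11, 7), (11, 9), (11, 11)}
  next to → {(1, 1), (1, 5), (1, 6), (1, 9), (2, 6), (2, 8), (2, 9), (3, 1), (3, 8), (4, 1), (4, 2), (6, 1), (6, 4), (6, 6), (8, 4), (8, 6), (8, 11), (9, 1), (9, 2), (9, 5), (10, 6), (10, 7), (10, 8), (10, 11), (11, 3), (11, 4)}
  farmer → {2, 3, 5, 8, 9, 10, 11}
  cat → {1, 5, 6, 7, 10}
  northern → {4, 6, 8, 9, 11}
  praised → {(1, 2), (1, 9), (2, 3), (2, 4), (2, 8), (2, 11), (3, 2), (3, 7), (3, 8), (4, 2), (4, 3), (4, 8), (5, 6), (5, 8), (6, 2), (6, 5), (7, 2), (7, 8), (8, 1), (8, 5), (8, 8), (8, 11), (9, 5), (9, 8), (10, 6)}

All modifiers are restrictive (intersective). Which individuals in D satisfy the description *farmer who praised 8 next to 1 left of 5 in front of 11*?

{3, 9}

⟦who praised 8⟧ = {x : ⟨x, 8⟩ ∈ ⟦praised⟧} = {2, 3, 4, 5, 7, 8, 9}
⟦next to 1⟧ = {x : ⟨x, 1⟩ ∈ ⟦next to⟧} = {1, 3, 4, 6, 9}
⟦left of 5⟧ = {x : ⟨x, 5⟩ ∈ ⟦left of⟧} = {3, 5, 6, 7, 9, 11}
⟦in front of 11⟧ = {x : ⟨x, 11⟩ ∈ ⟦in front of⟧} = {1, 2, 3, 6, 7, 8, 9, 10, 11}
⟦farmer⟧ = {2, 3, 5, 8, 9, 10, 11}
… ∩ ⟦who praised 8⟧ = {2, 3, 5, 8, 9, 10, 11} ∩ {2, 3, 4, 5, 7, 8, 9} = {2, 3, 5, 8, 9}
… ∩ ⟦next to 1⟧ = {2, 3, 5, 8, 9} ∩ {1, 3, 4, 6, 9} = {3, 9}
… ∩ ⟦left of 5⟧ = {3, 9} ∩ {3, 5, 6, 7, 9, 11} = {3, 9}
… ∩ ⟦in front of 11⟧ = {3, 9} ∩ {1, 2, 3, 6, 7, 8, 9, 10, 11} = {3, 9}
So ⟦farmer who praised 8 next to 1 left of 5 in front of 11⟧ = {3, 9}.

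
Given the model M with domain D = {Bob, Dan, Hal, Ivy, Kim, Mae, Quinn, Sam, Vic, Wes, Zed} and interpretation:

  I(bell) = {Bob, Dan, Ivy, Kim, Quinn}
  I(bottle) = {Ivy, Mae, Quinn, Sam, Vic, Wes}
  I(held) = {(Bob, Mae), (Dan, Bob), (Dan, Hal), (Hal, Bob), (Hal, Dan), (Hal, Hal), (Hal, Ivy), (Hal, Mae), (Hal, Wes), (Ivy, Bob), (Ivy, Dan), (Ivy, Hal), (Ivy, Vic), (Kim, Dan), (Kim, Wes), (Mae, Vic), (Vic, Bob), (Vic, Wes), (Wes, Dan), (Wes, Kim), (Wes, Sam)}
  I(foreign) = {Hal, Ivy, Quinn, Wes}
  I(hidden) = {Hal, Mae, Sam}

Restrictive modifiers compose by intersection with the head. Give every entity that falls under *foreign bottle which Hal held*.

{Ivy, Wes}

⟦which Hal held⟧ = {x : ⟨Hal, x⟩ ∈ ⟦held⟧} = {Bob, Dan, Hal, Ivy, Mae, Wes}
⟦bottle⟧ = {Ivy, Mae, Quinn, Sam, Vic, Wes}
… ∩ ⟦which Hal held⟧ = {Ivy, Mae, Quinn, Sam, Vic, Wes} ∩ {Bob, Dan, Hal, Ivy, Mae, Wes} = {Ivy, Mae, Wes}
… ∩ ⟦foreign⟧ = {Ivy, Mae, Wes} ∩ {Hal, Ivy, Quinn, Wes} = {Ivy, Wes}
So ⟦foreign bottle which Hal held⟧ = {Ivy, Wes}.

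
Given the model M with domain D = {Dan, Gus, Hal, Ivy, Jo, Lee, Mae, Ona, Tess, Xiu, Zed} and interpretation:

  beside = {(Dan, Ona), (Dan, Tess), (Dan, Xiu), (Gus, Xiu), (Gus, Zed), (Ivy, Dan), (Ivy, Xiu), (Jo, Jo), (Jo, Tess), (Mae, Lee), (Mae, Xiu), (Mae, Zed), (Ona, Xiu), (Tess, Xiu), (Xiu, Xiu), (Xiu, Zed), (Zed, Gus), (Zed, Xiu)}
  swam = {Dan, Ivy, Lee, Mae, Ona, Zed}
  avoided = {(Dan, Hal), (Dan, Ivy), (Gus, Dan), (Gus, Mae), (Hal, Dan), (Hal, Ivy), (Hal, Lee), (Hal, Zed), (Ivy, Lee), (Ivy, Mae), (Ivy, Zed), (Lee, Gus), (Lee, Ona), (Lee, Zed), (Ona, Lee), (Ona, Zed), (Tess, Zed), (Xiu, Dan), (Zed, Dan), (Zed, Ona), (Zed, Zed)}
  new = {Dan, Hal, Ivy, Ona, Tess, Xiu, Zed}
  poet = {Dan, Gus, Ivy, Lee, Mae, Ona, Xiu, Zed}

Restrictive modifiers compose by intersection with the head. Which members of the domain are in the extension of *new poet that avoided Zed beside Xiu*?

⟦that avoided Zed⟧ = {x : ⟨x, Zed⟩ ∈ ⟦avoided⟧} = {Hal, Ivy, Lee, Ona, Tess, Zed}
⟦beside Xiu⟧ = {x : ⟨x, Xiu⟩ ∈ ⟦beside⟧} = {Dan, Gus, Ivy, Mae, Ona, Tess, Xiu, Zed}
⟦poet⟧ = {Dan, Gus, Ivy, Lee, Mae, Ona, Xiu, Zed}
… ∩ ⟦that avoided Zed⟧ = {Dan, Gus, Ivy, Lee, Mae, Ona, Xiu, Zed} ∩ {Hal, Ivy, Lee, Ona, Tess, Zed} = {Ivy, Lee, Ona, Zed}
… ∩ ⟦beside Xiu⟧ = {Ivy, Lee, Ona, Zed} ∩ {Dan, Gus, Ivy, Mae, Ona, Tess, Xiu, Zed} = {Ivy, Ona, Zed}
… ∩ ⟦new⟧ = {Ivy, Ona, Zed} ∩ {Dan, Hal, Ivy, Ona, Tess, Xiu, Zed} = {Ivy, Ona, Zed}
So ⟦new poet that avoided Zed beside Xiu⟧ = {Ivy, Ona, Zed}.

{Ivy, Ona, Zed}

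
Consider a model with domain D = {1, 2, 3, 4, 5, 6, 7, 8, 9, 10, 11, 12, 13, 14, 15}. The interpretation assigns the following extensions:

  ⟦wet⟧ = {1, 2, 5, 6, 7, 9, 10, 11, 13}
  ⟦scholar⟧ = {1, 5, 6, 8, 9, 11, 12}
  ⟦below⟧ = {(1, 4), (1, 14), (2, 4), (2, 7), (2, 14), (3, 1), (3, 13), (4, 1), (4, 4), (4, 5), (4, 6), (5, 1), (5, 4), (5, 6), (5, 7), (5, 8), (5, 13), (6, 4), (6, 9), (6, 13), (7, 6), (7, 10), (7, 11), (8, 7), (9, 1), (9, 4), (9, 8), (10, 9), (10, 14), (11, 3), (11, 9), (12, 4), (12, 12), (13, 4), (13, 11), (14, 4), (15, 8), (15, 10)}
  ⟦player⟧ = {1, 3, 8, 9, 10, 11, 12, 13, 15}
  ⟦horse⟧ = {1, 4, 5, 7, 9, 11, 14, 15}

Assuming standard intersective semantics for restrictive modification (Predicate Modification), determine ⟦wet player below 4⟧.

⟦below 4⟧ = {x : ⟨x, 4⟩ ∈ ⟦below⟧} = {1, 2, 4, 5, 6, 9, 12, 13, 14}
⟦player⟧ = {1, 3, 8, 9, 10, 11, 12, 13, 15}
… ∩ ⟦below 4⟧ = {1, 3, 8, 9, 10, 11, 12, 13, 15} ∩ {1, 2, 4, 5, 6, 9, 12, 13, 14} = {1, 9, 12, 13}
… ∩ ⟦wet⟧ = {1, 9, 12, 13} ∩ {1, 2, 5, 6, 7, 9, 10, 11, 13} = {1, 9, 13}
So ⟦wet player below 4⟧ = {1, 9, 13}.

{1, 9, 13}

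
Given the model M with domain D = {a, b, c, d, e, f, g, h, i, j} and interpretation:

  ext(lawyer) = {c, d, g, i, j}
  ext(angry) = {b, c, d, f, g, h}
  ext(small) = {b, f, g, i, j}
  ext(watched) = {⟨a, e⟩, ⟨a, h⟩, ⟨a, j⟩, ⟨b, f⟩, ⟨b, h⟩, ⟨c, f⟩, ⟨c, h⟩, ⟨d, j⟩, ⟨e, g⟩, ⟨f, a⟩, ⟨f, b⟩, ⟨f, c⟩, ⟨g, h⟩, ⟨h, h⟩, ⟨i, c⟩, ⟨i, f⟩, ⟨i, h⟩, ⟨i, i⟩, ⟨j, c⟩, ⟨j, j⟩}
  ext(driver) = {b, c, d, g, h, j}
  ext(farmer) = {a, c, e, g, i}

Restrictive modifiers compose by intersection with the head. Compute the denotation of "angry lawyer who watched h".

{c, g}

⟦who watched h⟧ = {x : ⟨x, h⟩ ∈ ⟦watched⟧} = {a, b, c, g, h, i}
⟦lawyer⟧ = {c, d, g, i, j}
… ∩ ⟦who watched h⟧ = {c, d, g, i, j} ∩ {a, b, c, g, h, i} = {c, g, i}
… ∩ ⟦angry⟧ = {c, g, i} ∩ {b, c, d, f, g, h} = {c, g}
So ⟦angry lawyer who watched h⟧ = {c, g}.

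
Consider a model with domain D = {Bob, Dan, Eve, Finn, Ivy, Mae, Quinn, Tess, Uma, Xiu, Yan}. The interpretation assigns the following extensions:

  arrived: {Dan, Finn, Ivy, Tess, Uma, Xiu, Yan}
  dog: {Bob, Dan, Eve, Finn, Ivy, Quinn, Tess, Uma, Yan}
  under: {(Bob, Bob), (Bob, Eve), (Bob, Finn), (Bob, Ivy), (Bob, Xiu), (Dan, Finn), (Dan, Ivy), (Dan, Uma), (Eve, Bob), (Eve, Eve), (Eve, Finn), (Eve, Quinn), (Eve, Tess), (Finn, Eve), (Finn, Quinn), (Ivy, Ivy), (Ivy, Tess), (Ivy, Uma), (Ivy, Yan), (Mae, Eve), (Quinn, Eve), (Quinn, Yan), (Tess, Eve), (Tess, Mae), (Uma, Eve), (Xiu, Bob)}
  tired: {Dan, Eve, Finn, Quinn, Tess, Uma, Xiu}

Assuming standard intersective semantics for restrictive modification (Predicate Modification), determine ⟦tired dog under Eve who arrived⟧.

⟦under Eve⟧ = {x : ⟨x, Eve⟩ ∈ ⟦under⟧} = {Bob, Eve, Finn, Mae, Quinn, Tess, Uma}
⟦who arrived⟧ = ⟦arrived⟧ = {Dan, Finn, Ivy, Tess, Uma, Xiu, Yan}
⟦dog⟧ = {Bob, Dan, Eve, Finn, Ivy, Quinn, Tess, Uma, Yan}
… ∩ ⟦under Eve⟧ = {Bob, Dan, Eve, Finn, Ivy, Quinn, Tess, Uma, Yan} ∩ {Bob, Eve, Finn, Mae, Quinn, Tess, Uma} = {Bob, Eve, Finn, Quinn, Tess, Uma}
… ∩ ⟦who arrived⟧ = {Bob, Eve, Finn, Quinn, Tess, Uma} ∩ {Dan, Finn, Ivy, Tess, Uma, Xiu, Yan} = {Finn, Tess, Uma}
… ∩ ⟦tired⟧ = {Finn, Tess, Uma} ∩ {Dan, Eve, Finn, Quinn, Tess, Uma, Xiu} = {Finn, Tess, Uma}
So ⟦tired dog under Eve who arrived⟧ = {Finn, Tess, Uma}.

{Finn, Tess, Uma}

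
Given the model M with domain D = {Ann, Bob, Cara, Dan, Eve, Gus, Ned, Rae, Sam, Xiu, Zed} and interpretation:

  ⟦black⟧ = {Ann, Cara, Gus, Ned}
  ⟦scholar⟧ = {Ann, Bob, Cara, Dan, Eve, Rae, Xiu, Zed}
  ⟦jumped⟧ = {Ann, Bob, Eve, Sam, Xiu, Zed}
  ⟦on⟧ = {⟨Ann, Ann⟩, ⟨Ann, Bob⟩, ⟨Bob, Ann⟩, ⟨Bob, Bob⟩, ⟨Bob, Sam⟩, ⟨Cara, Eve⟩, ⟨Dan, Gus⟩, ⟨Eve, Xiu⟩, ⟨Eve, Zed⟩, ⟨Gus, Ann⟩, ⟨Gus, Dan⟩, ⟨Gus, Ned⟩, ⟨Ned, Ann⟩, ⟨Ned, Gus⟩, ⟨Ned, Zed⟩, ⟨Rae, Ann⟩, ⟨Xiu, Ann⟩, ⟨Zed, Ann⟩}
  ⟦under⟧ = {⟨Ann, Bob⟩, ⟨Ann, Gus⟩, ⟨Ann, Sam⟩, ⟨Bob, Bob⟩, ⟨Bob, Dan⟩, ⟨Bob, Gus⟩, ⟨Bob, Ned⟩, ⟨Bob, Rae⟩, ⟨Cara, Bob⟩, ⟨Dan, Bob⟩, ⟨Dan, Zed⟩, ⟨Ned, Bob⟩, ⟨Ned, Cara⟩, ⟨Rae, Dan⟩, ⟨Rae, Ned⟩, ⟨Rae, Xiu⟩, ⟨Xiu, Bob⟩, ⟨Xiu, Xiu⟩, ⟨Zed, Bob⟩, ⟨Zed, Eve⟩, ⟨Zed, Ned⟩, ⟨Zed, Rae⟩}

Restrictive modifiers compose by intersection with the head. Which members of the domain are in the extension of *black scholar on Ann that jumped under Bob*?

⟦on Ann⟧ = {x : ⟨x, Ann⟩ ∈ ⟦on⟧} = {Ann, Bob, Gus, Ned, Rae, Xiu, Zed}
⟦that jumped⟧ = ⟦jumped⟧ = {Ann, Bob, Eve, Sam, Xiu, Zed}
⟦under Bob⟧ = {x : ⟨x, Bob⟩ ∈ ⟦under⟧} = {Ann, Bob, Cara, Dan, Ned, Xiu, Zed}
⟦scholar⟧ = {Ann, Bob, Cara, Dan, Eve, Rae, Xiu, Zed}
… ∩ ⟦on Ann⟧ = {Ann, Bob, Cara, Dan, Eve, Rae, Xiu, Zed} ∩ {Ann, Bob, Gus, Ned, Rae, Xiu, Zed} = {Ann, Bob, Rae, Xiu, Zed}
… ∩ ⟦that jumped⟧ = {Ann, Bob, Rae, Xiu, Zed} ∩ {Ann, Bob, Eve, Sam, Xiu, Zed} = {Ann, Bob, Xiu, Zed}
… ∩ ⟦under Bob⟧ = {Ann, Bob, Xiu, Zed} ∩ {Ann, Bob, Cara, Dan, Ned, Xiu, Zed} = {Ann, Bob, Xiu, Zed}
… ∩ ⟦black⟧ = {Ann, Bob, Xiu, Zed} ∩ {Ann, Cara, Gus, Ned} = {Ann}
So ⟦black scholar on Ann that jumped under Bob⟧ = {Ann}.

{Ann}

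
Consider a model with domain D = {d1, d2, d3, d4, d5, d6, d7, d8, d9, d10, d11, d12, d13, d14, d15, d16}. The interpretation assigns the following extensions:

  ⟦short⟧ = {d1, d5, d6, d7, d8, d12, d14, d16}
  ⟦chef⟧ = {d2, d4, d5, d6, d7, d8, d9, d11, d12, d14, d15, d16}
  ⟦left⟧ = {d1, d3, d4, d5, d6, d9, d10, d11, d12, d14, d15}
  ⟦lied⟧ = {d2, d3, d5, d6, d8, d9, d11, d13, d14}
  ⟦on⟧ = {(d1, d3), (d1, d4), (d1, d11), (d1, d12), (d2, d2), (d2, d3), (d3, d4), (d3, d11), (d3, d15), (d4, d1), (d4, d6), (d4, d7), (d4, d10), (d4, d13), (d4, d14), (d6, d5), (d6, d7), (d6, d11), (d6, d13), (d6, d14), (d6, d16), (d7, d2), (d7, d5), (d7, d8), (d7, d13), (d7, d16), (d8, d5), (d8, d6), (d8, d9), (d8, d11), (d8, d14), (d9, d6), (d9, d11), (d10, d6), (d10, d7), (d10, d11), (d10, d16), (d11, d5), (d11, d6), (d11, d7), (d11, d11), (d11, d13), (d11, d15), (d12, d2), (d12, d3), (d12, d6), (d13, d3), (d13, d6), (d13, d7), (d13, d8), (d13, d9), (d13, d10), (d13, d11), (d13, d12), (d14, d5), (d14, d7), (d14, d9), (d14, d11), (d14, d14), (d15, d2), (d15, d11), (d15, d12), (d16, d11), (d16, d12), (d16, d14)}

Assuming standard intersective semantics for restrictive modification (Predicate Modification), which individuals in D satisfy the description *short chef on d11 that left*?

{d6, d14}

⟦on d11⟧ = {x : ⟨x, d11⟩ ∈ ⟦on⟧} = {d1, d3, d6, d8, d9, d10, d11, d13, d14, d15, d16}
⟦that left⟧ = ⟦left⟧ = {d1, d3, d4, d5, d6, d9, d10, d11, d12, d14, d15}
⟦chef⟧ = {d2, d4, d5, d6, d7, d8, d9, d11, d12, d14, d15, d16}
… ∩ ⟦on d11⟧ = {d2, d4, d5, d6, d7, d8, d9, d11, d12, d14, d15, d16} ∩ {d1, d3, d6, d8, d9, d10, d11, d13, d14, d15, d16} = {d6, d8, d9, d11, d14, d15, d16}
… ∩ ⟦that left⟧ = {d6, d8, d9, d11, d14, d15, d16} ∩ {d1, d3, d4, d5, d6, d9, d10, d11, d12, d14, d15} = {d6, d9, d11, d14, d15}
… ∩ ⟦short⟧ = {d6, d9, d11, d14, d15} ∩ {d1, d5, d6, d7, d8, d12, d14, d16} = {d6, d14}
So ⟦short chef on d11 that left⟧ = {d6, d14}.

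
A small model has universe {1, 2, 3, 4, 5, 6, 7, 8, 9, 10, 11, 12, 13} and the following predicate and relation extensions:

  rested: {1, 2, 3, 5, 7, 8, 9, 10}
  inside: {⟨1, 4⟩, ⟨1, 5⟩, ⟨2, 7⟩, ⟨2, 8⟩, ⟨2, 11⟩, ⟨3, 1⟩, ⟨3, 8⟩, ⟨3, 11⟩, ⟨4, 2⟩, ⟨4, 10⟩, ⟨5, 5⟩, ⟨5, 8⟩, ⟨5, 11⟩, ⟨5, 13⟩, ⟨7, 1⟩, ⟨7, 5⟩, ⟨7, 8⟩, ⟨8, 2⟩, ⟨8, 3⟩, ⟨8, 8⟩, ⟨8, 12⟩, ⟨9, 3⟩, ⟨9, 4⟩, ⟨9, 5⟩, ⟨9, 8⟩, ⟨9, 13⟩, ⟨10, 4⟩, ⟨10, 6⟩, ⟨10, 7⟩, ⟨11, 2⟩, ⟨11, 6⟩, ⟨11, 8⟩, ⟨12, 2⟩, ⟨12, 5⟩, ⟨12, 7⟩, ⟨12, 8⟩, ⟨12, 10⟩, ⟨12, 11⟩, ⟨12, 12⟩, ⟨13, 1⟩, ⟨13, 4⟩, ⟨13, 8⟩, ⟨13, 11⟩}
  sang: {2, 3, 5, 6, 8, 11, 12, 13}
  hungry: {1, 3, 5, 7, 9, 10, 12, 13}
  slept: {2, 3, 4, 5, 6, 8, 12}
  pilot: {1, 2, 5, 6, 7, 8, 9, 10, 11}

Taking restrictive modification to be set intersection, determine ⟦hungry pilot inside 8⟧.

⟦inside 8⟧ = {x : ⟨x, 8⟩ ∈ ⟦inside⟧} = {2, 3, 5, 7, 8, 9, 11, 12, 13}
⟦pilot⟧ = {1, 2, 5, 6, 7, 8, 9, 10, 11}
… ∩ ⟦inside 8⟧ = {1, 2, 5, 6, 7, 8, 9, 10, 11} ∩ {2, 3, 5, 7, 8, 9, 11, 12, 13} = {2, 5, 7, 8, 9, 11}
… ∩ ⟦hungry⟧ = {2, 5, 7, 8, 9, 11} ∩ {1, 3, 5, 7, 9, 10, 12, 13} = {5, 7, 9}
So ⟦hungry pilot inside 8⟧ = {5, 7, 9}.

{5, 7, 9}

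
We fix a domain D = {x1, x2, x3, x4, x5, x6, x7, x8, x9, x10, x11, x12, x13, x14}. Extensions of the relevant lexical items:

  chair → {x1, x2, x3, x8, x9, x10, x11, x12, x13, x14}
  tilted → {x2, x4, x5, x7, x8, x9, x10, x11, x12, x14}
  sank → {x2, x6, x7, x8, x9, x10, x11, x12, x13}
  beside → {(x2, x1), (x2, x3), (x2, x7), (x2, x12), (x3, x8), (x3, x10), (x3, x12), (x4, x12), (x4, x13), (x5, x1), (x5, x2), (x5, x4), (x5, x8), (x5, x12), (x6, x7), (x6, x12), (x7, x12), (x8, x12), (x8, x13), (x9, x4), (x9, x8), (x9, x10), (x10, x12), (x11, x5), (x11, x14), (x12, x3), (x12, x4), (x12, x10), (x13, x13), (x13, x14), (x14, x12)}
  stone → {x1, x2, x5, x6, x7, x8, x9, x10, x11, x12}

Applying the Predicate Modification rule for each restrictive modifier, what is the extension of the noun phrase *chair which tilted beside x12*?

{x2, x8, x10, x14}

⟦which tilted⟧ = ⟦tilted⟧ = {x2, x4, x5, x7, x8, x9, x10, x11, x12, x14}
⟦beside x12⟧ = {x : ⟨x, x12⟩ ∈ ⟦beside⟧} = {x2, x3, x4, x5, x6, x7, x8, x10, x14}
⟦chair⟧ = {x1, x2, x3, x8, x9, x10, x11, x12, x13, x14}
… ∩ ⟦which tilted⟧ = {x1, x2, x3, x8, x9, x10, x11, x12, x13, x14} ∩ {x2, x4, x5, x7, x8, x9, x10, x11, x12, x14} = {x2, x8, x9, x10, x11, x12, x14}
… ∩ ⟦beside x12⟧ = {x2, x8, x9, x10, x11, x12, x14} ∩ {x2, x3, x4, x5, x6, x7, x8, x10, x14} = {x2, x8, x10, x14}
So ⟦chair which tilted beside x12⟧ = {x2, x8, x10, x14}.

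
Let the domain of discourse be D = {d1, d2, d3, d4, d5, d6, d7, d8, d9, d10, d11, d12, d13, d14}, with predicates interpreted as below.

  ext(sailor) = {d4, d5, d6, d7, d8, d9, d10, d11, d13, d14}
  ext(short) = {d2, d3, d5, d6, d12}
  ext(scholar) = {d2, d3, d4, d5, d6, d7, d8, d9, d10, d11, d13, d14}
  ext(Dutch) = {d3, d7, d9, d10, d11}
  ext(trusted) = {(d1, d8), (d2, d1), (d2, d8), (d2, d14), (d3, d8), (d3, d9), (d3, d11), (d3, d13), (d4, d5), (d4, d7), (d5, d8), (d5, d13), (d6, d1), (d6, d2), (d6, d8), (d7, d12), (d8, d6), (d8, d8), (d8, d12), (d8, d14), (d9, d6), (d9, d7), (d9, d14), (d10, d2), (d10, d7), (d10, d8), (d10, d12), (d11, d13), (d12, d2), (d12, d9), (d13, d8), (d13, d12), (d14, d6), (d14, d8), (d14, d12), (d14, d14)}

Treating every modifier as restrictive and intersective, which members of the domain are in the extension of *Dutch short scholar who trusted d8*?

⟦who trusted d8⟧ = {x : ⟨x, d8⟩ ∈ ⟦trusted⟧} = {d1, d2, d3, d5, d6, d8, d10, d13, d14}
⟦scholar⟧ = {d2, d3, d4, d5, d6, d7, d8, d9, d10, d11, d13, d14}
… ∩ ⟦who trusted d8⟧ = {d2, d3, d4, d5, d6, d7, d8, d9, d10, d11, d13, d14} ∩ {d1, d2, d3, d5, d6, d8, d10, d13, d14} = {d2, d3, d5, d6, d8, d10, d13, d14}
… ∩ ⟦Dutch⟧ = {d2, d3, d5, d6, d8, d10, d13, d14} ∩ {d3, d7, d9, d10, d11} = {d3, d10}
… ∩ ⟦short⟧ = {d3, d10} ∩ {d2, d3, d5, d6, d12} = {d3}
So ⟦Dutch short scholar who trusted d8⟧ = {d3}.

{d3}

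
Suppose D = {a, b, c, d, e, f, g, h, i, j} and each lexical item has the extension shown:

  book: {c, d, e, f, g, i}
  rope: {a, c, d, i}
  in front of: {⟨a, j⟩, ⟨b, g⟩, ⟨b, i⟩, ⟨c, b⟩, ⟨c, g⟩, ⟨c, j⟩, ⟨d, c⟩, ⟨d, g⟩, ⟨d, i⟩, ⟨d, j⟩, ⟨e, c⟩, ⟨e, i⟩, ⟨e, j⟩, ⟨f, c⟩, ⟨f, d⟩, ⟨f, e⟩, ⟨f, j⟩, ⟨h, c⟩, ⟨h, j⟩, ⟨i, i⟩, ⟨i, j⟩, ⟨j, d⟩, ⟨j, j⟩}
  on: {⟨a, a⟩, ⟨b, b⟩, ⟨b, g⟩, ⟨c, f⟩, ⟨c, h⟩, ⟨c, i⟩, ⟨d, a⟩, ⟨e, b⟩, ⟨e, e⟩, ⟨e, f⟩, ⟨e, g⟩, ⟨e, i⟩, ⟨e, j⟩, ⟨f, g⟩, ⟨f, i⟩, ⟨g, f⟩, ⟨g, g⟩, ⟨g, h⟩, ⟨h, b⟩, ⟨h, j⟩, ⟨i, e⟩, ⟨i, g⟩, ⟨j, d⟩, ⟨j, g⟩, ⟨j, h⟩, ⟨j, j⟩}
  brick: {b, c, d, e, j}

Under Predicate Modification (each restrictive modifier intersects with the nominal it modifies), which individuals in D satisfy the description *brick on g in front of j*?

⟦on g⟧ = {x : ⟨x, g⟩ ∈ ⟦on⟧} = {b, e, f, g, i, j}
⟦in front of j⟧ = {x : ⟨x, j⟩ ∈ ⟦in front of⟧} = {a, c, d, e, f, h, i, j}
⟦brick⟧ = {b, c, d, e, j}
… ∩ ⟦on g⟧ = {b, c, d, e, j} ∩ {b, e, f, g, i, j} = {b, e, j}
… ∩ ⟦in front of j⟧ = {b, e, j} ∩ {a, c, d, e, f, h, i, j} = {e, j}
So ⟦brick on g in front of j⟧ = {e, j}.

{e, j}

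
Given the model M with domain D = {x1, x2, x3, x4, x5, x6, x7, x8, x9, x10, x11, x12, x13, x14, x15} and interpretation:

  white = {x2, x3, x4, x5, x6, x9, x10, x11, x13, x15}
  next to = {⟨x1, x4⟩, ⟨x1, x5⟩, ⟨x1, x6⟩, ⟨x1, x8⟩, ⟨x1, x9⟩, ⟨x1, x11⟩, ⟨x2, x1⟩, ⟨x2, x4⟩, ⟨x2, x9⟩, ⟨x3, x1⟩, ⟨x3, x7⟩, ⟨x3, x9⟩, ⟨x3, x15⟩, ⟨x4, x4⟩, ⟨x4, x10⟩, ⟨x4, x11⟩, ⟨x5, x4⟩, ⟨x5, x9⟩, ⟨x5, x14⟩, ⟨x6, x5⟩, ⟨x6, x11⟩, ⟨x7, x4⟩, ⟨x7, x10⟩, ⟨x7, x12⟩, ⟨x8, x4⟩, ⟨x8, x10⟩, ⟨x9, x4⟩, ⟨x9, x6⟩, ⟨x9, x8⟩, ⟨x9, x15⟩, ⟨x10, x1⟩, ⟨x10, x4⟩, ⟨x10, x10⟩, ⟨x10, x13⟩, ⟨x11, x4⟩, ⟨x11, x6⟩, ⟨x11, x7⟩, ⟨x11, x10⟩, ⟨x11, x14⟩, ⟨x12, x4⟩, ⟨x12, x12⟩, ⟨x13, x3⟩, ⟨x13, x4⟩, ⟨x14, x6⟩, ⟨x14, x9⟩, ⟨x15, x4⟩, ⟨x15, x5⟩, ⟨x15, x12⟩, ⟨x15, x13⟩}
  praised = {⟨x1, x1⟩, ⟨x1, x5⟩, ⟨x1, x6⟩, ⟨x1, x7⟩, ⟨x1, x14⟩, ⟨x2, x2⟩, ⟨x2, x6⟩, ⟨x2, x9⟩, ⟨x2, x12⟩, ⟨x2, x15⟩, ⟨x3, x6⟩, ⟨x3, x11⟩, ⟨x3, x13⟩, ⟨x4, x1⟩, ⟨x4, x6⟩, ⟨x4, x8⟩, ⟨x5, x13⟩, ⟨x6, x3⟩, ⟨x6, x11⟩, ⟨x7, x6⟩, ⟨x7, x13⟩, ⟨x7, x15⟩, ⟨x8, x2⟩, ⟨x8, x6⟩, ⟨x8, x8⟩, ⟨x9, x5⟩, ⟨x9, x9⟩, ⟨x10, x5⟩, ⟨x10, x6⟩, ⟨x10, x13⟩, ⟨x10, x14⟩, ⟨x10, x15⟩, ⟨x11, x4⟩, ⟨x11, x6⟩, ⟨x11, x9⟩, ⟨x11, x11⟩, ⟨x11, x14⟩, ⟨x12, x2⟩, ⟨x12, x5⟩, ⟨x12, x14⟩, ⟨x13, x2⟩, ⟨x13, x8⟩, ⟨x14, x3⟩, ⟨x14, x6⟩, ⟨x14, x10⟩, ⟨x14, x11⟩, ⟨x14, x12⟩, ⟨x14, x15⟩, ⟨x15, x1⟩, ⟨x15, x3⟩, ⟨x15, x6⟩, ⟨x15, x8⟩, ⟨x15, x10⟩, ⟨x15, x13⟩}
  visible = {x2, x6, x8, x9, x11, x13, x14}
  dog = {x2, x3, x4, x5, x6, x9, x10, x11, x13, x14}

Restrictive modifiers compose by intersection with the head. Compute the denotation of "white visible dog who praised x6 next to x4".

⟦who praised x6⟧ = {x : ⟨x, x6⟩ ∈ ⟦praised⟧} = {x1, x2, x3, x4, x7, x8, x10, x11, x14, x15}
⟦next to x4⟧ = {x : ⟨x, x4⟩ ∈ ⟦next to⟧} = {x1, x2, x4, x5, x7, x8, x9, x10, x11, x12, x13, x15}
⟦dog⟧ = {x2, x3, x4, x5, x6, x9, x10, x11, x13, x14}
… ∩ ⟦who praised x6⟧ = {x2, x3, x4, x5, x6, x9, x10, x11, x13, x14} ∩ {x1, x2, x3, x4, x7, x8, x10, x11, x14, x15} = {x2, x3, x4, x10, x11, x14}
… ∩ ⟦next to x4⟧ = {x2, x3, x4, x10, x11, x14} ∩ {x1, x2, x4, x5, x7, x8, x9, x10, x11, x12, x13, x15} = {x2, x4, x10, x11}
… ∩ ⟦white⟧ = {x2, x4, x10, x11} ∩ {x2, x3, x4, x5, x6, x9, x10, x11, x13, x15} = {x2, x4, x10, x11}
… ∩ ⟦visible⟧ = {x2, x4, x10, x11} ∩ {x2, x6, x8, x9, x11, x13, x14} = {x2, x11}
So ⟦white visible dog who praised x6 next to x4⟧ = {x2, x11}.

{x2, x11}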